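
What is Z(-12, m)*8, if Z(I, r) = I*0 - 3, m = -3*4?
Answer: -24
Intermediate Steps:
m = -12
Z(I, r) = -3 (Z(I, r) = 0 - 3 = -3)
Z(-12, m)*8 = -3*8 = -24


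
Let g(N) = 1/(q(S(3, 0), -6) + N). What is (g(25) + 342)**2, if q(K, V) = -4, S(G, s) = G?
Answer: 51595489/441 ≈ 1.1700e+5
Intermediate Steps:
g(N) = 1/(-4 + N)
(g(25) + 342)**2 = (1/(-4 + 25) + 342)**2 = (1/21 + 342)**2 = (7183/21)**2 = 51595489/441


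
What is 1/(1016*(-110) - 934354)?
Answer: -1/1046114 ≈ -9.5592e-7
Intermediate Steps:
1/(1016*(-110) - 934354) = 1/(-111760 - 934354) = 1/(-1046114) = -1/1046114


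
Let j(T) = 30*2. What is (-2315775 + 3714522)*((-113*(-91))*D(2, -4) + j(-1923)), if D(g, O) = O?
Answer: -57449336784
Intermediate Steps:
j(T) = 60
(-2315775 + 3714522)*((-113*(-91))*D(2, -4) + j(-1923)) = (-2315775 + 3714522)*(-113*(-91)*(-4) + 60) = 1398747*(10283*(-4) + 60) = 1398747*(-41132 + 60) = 1398747*(-41072) = -57449336784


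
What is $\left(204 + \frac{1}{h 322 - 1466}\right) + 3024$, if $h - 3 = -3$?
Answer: $\frac{4732247}{1466} \approx 3228.0$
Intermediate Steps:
$h = 0$ ($h = 3 - 3 = 0$)
$\left(204 + \frac{1}{h 322 - 1466}\right) + 3024 = \left(204 + \frac{1}{0 \cdot 322 - 1466}\right) + 3024 = \left(204 + \frac{1}{0 - 1466}\right) + 3024 = \left(204 + \frac{1}{-1466}\right) + 3024 = \left(204 - \frac{1}{1466}\right) + 3024 = \frac{299063}{1466} + 3024 = \frac{4732247}{1466}$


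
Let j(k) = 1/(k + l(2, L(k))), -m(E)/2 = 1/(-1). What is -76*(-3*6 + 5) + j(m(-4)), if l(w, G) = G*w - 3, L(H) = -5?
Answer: 10867/11 ≈ 987.91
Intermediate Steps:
l(w, G) = -3 + G*w
m(E) = 2 (m(E) = -2/(-1) = -2*(-1) = 2)
j(k) = 1/(-13 + k) (j(k) = 1/(k + (-3 - 5*2)) = 1/(k + (-3 - 10)) = 1/(k - 13) = 1/(-13 + k))
-76*(-3*6 + 5) + j(m(-4)) = -76*(-3*6 + 5) + 1/(-13 + 2) = -76*(-18 + 5) + 1/(-11) = -76*(-13) - 1/11 = 988 - 1/11 = 10867/11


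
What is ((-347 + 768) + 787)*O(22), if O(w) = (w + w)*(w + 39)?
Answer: 3242272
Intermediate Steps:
O(w) = 2*w*(39 + w) (O(w) = (2*w)*(39 + w) = 2*w*(39 + w))
((-347 + 768) + 787)*O(22) = ((-347 + 768) + 787)*(2*22*(39 + 22)) = (421 + 787)*(2*22*61) = 1208*2684 = 3242272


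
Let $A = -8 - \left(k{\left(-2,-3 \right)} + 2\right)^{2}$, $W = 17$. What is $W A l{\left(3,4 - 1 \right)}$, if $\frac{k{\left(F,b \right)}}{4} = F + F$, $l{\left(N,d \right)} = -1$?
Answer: $3468$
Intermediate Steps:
$k{\left(F,b \right)} = 8 F$ ($k{\left(F,b \right)} = 4 \left(F + F\right) = 4 \cdot 2 F = 8 F$)
$A = -204$ ($A = -8 - \left(8 \left(-2\right) + 2\right)^{2} = -8 - \left(-16 + 2\right)^{2} = -8 - \left(-14\right)^{2} = -8 - 196 = -204$)
$W A l{\left(3,4 - 1 \right)} = 17 \left(-204\right) \left(-1\right) = \left(-3468\right) \left(-1\right) = 3468$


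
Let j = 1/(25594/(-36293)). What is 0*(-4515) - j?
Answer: 36293/25594 ≈ 1.4180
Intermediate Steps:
j = -36293/25594 (j = 1/(25594*(-1/36293)) = 1/(-25594/36293) = -36293/25594 ≈ -1.4180)
0*(-4515) - j = 0*(-4515) - 1*(-36293/25594) = 0 + 36293/25594 = 36293/25594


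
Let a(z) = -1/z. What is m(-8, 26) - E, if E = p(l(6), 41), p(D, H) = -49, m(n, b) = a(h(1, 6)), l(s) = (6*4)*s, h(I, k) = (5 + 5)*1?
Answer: 489/10 ≈ 48.900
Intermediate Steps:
h(I, k) = 10 (h(I, k) = 10*1 = 10)
l(s) = 24*s
m(n, b) = -⅒ (m(n, b) = -1/10 = -1*⅒ = -⅒)
E = -49
m(-8, 26) - E = -⅒ - 1*(-49) = -⅒ + 49 = 489/10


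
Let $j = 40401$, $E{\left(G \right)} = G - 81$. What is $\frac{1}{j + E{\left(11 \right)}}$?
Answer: $\frac{1}{40331} \approx 2.4795 \cdot 10^{-5}$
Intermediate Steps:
$E{\left(G \right)} = -81 + G$ ($E{\left(G \right)} = G - 81 = -81 + G$)
$\frac{1}{j + E{\left(11 \right)}} = \frac{1}{40401 + \left(-81 + 11\right)} = \frac{1}{40401 - 70} = \frac{1}{40331}$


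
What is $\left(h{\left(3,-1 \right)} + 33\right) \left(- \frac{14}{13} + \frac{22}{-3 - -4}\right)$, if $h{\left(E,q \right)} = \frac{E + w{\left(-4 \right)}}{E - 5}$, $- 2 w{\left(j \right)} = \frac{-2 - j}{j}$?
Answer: $\frac{8534}{13} \approx 656.46$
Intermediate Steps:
$w{\left(j \right)} = - \frac{-2 - j}{2 j}$ ($w{\left(j \right)} = - \frac{\left(-2 - j\right) \frac{1}{j}}{2} = - \frac{\frac{1}{j} \left(-2 - j\right)}{2} = - \frac{-2 - j}{2 j}$)
$h{\left(E,q \right)} = \frac{\frac{1}{4} + E}{-5 + E}$ ($h{\left(E,q \right)} = \frac{E + \frac{2 - 4}{2 \left(-4\right)}}{E - 5} = \frac{E + \frac{1}{2} \left(- \frac{1}{4}\right) \left(-2\right)}{-5 + E} = \frac{E + \frac{1}{4}}{-5 + E} = \frac{\frac{1}{4} + E}{-5 + E}$)
$\left(h{\left(3,-1 \right)} + 33\right) \left(- \frac{14}{13} + \frac{22}{-3 - -4}\right) = \left(\frac{\frac{1}{4} + 3}{-5 + 3} + 33\right) \left(- \frac{14}{13} + \frac{22}{-3 - -4}\right) = \left(\frac{1}{-2} \cdot \frac{13}{4} + 33\right) \left(\left(-14\right) \frac{1}{13} + \frac{22}{-3 + 4}\right) = \left(\left(- \frac{1}{2}\right) \frac{13}{4} + 33\right) \left(- \frac{14}{13} + \frac{22}{1}\right) = \left(- \frac{13}{8} + 33\right) \left(- \frac{14}{13} + 22 \cdot 1\right) = \frac{251 \left(- \frac{14}{13} + 22\right)}{8} = \frac{251}{8} \cdot \frac{272}{13} = \frac{8534}{13}$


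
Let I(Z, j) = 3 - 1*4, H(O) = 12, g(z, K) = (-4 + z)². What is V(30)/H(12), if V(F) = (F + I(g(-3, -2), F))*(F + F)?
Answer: 145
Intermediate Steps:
I(Z, j) = -1 (I(Z, j) = 3 - 4 = -1)
V(F) = 2*F*(-1 + F) (V(F) = (F - 1)*(F + F) = (-1 + F)*(2*F) = 2*F*(-1 + F))
V(30)/H(12) = (2*30*(-1 + 30))/12 = (2*30*29)*(1/12) = 1740*(1/12) = 145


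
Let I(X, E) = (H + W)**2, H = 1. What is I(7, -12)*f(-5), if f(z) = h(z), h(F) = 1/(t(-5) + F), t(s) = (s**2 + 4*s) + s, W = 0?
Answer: -1/5 ≈ -0.20000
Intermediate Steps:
t(s) = s**2 + 5*s
I(X, E) = 1 (I(X, E) = (1 + 0)**2 = 1**2 = 1)
h(F) = 1/F (h(F) = 1/(-5*(5 - 5) + F) = 1/(-5*0 + F) = 1/(0 + F) = 1/F)
f(z) = 1/z
I(7, -12)*f(-5) = 1/(-5) = 1*(-1/5) = -1/5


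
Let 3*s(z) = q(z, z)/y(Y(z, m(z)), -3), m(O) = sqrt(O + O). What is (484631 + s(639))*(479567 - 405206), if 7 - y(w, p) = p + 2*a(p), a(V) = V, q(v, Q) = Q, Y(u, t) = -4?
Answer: 576618171549/16 ≈ 3.6039e+10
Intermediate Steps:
m(O) = sqrt(2)*sqrt(O) (m(O) = sqrt(2*O) = sqrt(2)*sqrt(O))
y(w, p) = 7 - 3*p (y(w, p) = 7 - (p + 2*p) = 7 - 3*p)
s(z) = z/48 (s(z) = (z/(7 - 3*(-3)))/3 = (z/(7 + 9))/3 = (z/16)/3 = z/48)
(484631 + s(639))*(479567 - 405206) = (484631 + (1/48)*639)*(479567 - 405206) = (484631 + 213/16)*74361 = (7754309/16)*74361 = 576618171549/16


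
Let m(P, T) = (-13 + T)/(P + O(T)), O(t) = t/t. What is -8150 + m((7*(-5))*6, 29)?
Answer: -1703366/209 ≈ -8150.1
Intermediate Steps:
O(t) = 1
m(P, T) = (-13 + T)/(1 + P) (m(P, T) = (-13 + T)/(P + 1) = (-13 + T)/(1 + P))
-8150 + m((7*(-5))*6, 29) = -8150 + (-13 + 29)/(1 + (7*(-5))*6) = -8150 + 16/(1 - 35*6) = -8150 + 16/(1 - 210) = -8150 + 16/(-209) = -8150 - 1/209*16 = -8150 - 16/209 = -1703366/209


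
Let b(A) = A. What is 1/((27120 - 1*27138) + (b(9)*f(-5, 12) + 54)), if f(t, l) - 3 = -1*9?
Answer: -1/18 ≈ -0.055556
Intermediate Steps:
f(t, l) = -6 (f(t, l) = 3 - 1*9 = 3 - 9 = -6)
1/((27120 - 1*27138) + (b(9)*f(-5, 12) + 54)) = 1/((27120 - 1*27138) + (9*(-6) + 54)) = 1/((27120 - 27138) + (-54 + 54)) = 1/(-18 + 0) = 1/(-18) = -1/18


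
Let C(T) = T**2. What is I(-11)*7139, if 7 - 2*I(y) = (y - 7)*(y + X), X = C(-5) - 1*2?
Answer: 1591997/2 ≈ 7.9600e+5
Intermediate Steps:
X = 23 (X = (-5)**2 - 1*2 = 25 - 2 = 23)
I(y) = 7/2 - (-7 + y)*(23 + y)/2 (I(y) = 7/2 - (y - 7)*(y + 23)/2 = 7/2 - (-7 + y)*(23 + y)/2)
I(-11)*7139 = (84 - 8*(-11) - 1/2*(-11)**2)*7139 = (84 + 88 - 1/2*121)*7139 = (84 + 88 - 121/2)*7139 = (223/2)*7139 = 1591997/2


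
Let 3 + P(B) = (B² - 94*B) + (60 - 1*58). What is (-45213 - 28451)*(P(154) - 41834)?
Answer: 2401078080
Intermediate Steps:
P(B) = -1 + B² - 94*B (P(B) = -3 + ((B² - 94*B) + (60 - 1*58)) = -3 + ((B² - 94*B) + (60 - 58)) = -3 + ((B² - 94*B) + 2) = -3 + (2 + B² - 94*B) = -1 + B² - 94*B)
(-45213 - 28451)*(P(154) - 41834) = (-45213 - 28451)*((-1 + 154² - 94*154) - 41834) = -73664*((-1 + 23716 - 14476) - 41834) = -73664*(9239 - 41834) = -73664*(-32595) = 2401078080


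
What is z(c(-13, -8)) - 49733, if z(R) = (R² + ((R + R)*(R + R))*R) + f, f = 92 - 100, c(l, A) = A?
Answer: -51725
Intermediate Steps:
f = -8
z(R) = -8 + R² + 4*R³ (z(R) = (R² + ((R + R)*(R + R))*R) - 8 = (R² + ((2*R)*(2*R))*R) - 8 = (R² + (4*R²)*R) - 8 = (R² + 4*R³) - 8 = -8 + R² + 4*R³)
z(c(-13, -8)) - 49733 = (-8 + (-8)² + 4*(-8)³) - 49733 = (-8 + 64 + 4*(-512)) - 49733 = (-8 + 64 - 2048) - 49733 = -1992 - 49733 = -51725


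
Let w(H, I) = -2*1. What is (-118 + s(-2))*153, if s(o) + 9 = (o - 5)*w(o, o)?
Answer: -17289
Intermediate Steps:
w(H, I) = -2
s(o) = 1 - 2*o (s(o) = -9 + (o - 5)*(-2) = -9 + (-5 + o)*(-2) = -9 + (10 - 2*o) = 1 - 2*o)
(-118 + s(-2))*153 = (-118 + (1 - 2*(-2)))*153 = (-118 + (1 + 4))*153 = (-118 + 5)*153 = -113*153 = -17289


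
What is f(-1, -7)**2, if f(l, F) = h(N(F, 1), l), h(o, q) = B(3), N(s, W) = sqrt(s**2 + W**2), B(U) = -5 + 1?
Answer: 16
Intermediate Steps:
B(U) = -4
N(s, W) = sqrt(W**2 + s**2)
h(o, q) = -4
f(l, F) = -4
f(-1, -7)**2 = (-4)**2 = 16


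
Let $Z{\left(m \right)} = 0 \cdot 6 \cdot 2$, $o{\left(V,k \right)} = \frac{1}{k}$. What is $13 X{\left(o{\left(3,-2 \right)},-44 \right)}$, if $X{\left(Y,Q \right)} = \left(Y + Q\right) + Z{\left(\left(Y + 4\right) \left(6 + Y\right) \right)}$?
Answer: $- \frac{1157}{2} \approx -578.5$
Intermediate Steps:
$Z{\left(m \right)} = 0$ ($Z{\left(m \right)} = 0 \cdot 2 = 0$)
$X{\left(Y,Q \right)} = Q + Y$ ($X{\left(Y,Q \right)} = \left(Y + Q\right) + 0 = \left(Q + Y\right) + 0 = Q + Y$)
$13 X{\left(o{\left(3,-2 \right)},-44 \right)} = 13 \left(-44 + \frac{1}{-2}\right) = 13 \left(-44 - \frac{1}{2}\right) = 13 \left(- \frac{89}{2}\right) = - \frac{1157}{2}$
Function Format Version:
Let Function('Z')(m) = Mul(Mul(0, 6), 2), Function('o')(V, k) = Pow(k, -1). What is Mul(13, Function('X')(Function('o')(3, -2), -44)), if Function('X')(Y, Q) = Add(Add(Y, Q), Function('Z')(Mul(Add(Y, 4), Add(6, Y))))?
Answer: Rational(-1157, 2) ≈ -578.50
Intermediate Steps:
Function('Z')(m) = 0 (Function('Z')(m) = Mul(0, 2) = 0)
Function('X')(Y, Q) = Add(Q, Y) (Function('X')(Y, Q) = Add(Add(Y, Q), 0) = Add(Add(Q, Y), 0) = Add(Q, Y))
Mul(13, Function('X')(Function('o')(3, -2), -44)) = Mul(13, Add(-44, Pow(-2, -1))) = Mul(13, Add(-44, Rational(-1, 2))) = Mul(13, Rational(-89, 2)) = Rational(-1157, 2)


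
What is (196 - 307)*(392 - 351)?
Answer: -4551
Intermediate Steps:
(196 - 307)*(392 - 351) = -111*41 = -4551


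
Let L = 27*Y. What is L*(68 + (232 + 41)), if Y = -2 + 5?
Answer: 27621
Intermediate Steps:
Y = 3
L = 81 (L = 27*3 = 81)
L*(68 + (232 + 41)) = 81*(68 + (232 + 41)) = 81*(68 + 273) = 81*341 = 27621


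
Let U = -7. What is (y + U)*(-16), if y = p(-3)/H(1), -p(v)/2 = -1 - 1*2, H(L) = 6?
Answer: 96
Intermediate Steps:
p(v) = 6 (p(v) = -2*(-1 - 1*2) = -2*(-1 - 2) = -2*(-3) = 6)
y = 1 (y = 6/6 = 6*(⅙) = 1)
(y + U)*(-16) = (1 - 7)*(-16) = -6*(-16) = 96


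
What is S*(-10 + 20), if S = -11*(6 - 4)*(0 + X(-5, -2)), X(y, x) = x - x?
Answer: 0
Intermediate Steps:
X(y, x) = 0
S = 0 (S = -11*(6 - 4)*(0 + 0) = -22*0 = -11*0 = 0)
S*(-10 + 20) = 0*(-10 + 20) = 0*10 = 0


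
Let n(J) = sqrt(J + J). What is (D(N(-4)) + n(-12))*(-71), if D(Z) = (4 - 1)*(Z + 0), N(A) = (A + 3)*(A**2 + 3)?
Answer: 4047 - 142*I*sqrt(6) ≈ 4047.0 - 347.83*I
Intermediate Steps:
N(A) = (3 + A)*(3 + A**2)
n(J) = sqrt(2)*sqrt(J) (n(J) = sqrt(2*J) = sqrt(2)*sqrt(J))
D(Z) = 3*Z
(D(N(-4)) + n(-12))*(-71) = (3*(9 + (-4)**3 + 3*(-4) + 3*(-4)**2) + sqrt(2)*sqrt(-12))*(-71) = (3*(9 - 64 - 12 + 3*16) + sqrt(2)*(2*I*sqrt(3)))*(-71) = (3*(9 - 64 - 12 + 48) + 2*I*sqrt(6))*(-71) = (3*(-19) + 2*I*sqrt(6))*(-71) = (-57 + 2*I*sqrt(6))*(-71) = 4047 - 142*I*sqrt(6)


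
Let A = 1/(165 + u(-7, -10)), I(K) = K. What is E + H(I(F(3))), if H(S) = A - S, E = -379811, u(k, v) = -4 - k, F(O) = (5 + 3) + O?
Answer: -63810095/168 ≈ -3.7982e+5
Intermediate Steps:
F(O) = 8 + O
A = 1/168 (A = 1/(165 + (-4 - 1*(-7))) = 1/(165 + (-4 + 7)) = 1/(165 + 3) = 1/168 ≈ 0.0059524)
H(S) = 1/168 - S
E + H(I(F(3))) = -379811 + (1/168 - (8 + 3)) = -379811 + (1/168 - 1*11) = -379811 + (1/168 - 11) = -379811 - 1847/168 = -63810095/168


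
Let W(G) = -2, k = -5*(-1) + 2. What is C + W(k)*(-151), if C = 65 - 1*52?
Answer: 315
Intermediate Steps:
k = 7 (k = 5 + 2 = 7)
C = 13 (C = 65 - 52 = 13)
C + W(k)*(-151) = 13 - 2*(-151) = 13 + 302 = 315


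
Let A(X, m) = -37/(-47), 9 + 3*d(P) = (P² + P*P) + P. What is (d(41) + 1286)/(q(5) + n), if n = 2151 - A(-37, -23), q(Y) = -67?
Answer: 340844/293733 ≈ 1.1604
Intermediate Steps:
d(P) = -3 + P/3 + 2*P²/3 (d(P) = -3 + ((P² + P*P) + P)/3 = -3 + ((P² + P²) + P)/3 = -3 + (2*P² + P)/3 = -3 + (P + 2*P²)/3 = -3 + (P/3 + 2*P²/3) = -3 + P/3 + 2*P²/3)
A(X, m) = 37/47 (A(X, m) = -37*(-1/47) = 37/47)
n = 101060/47 (n = 2151 - 1*37/47 = 2151 - 37/47 = 101060/47 ≈ 2150.2)
(d(41) + 1286)/(q(5) + n) = ((-3 + (⅓)*41 + (⅔)*41²) + 1286)/(-67 + 101060/47) = ((-3 + 41/3 + (⅔)*1681) + 1286)/(97911/47) = ((-3 + 41/3 + 3362/3) + 1286)*(47/97911) = (3394/3 + 1286)*(47/97911) = (7252/3)*(47/97911) = 340844/293733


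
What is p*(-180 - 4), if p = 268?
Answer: -49312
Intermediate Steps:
p*(-180 - 4) = 268*(-180 - 4) = 268*(-184) = -49312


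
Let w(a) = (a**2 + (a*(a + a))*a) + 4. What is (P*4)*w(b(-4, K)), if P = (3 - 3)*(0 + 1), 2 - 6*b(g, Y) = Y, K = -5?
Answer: 0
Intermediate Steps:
b(g, Y) = 1/3 - Y/6
P = 0 (P = 0*1 = 0)
w(a) = 4 + a**2 + 2*a**3 (w(a) = (a**2 + (a*(2*a))*a) + 4 = (a**2 + (2*a**2)*a) + 4 = (a**2 + 2*a**3) + 4 = 4 + a**2 + 2*a**3)
(P*4)*w(b(-4, K)) = (0*4)*(4 + (1/3 - 1/6*(-5))**2 + 2*(1/3 - 1/6*(-5))**3) = 0*(4 + (1/3 + 5/6)**2 + 2*(1/3 + 5/6)**3) = 0*(4 + (7/6)**2 + 2*(7/6)**3) = 0*(4 + 49/36 + 2*(343/216)) = 0*(4 + 49/36 + 343/108) = 0*(461/54) = 0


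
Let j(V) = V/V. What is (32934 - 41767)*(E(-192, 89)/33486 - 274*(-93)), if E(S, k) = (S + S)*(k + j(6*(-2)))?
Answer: -1256134587906/5581 ≈ -2.2507e+8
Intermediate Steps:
j(V) = 1
E(S, k) = 2*S*(1 + k) (E(S, k) = (S + S)*(k + 1) = (2*S)*(1 + k) = 2*S*(1 + k))
(32934 - 41767)*(E(-192, 89)/33486 - 274*(-93)) = (32934 - 41767)*((2*(-192)*(1 + 89))/33486 - 274*(-93)) = -8833*((2*(-192)*90)*(1/33486) + 25482) = -8833*(-34560*1/33486 + 25482) = -8833*(-5760/5581 + 25482) = -8833*142209282/5581 = -1256134587906/5581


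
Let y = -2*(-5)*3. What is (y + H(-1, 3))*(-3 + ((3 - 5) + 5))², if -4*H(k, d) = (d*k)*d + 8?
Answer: 0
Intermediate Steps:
H(k, d) = -2 - k*d²/4 (H(k, d) = -((d*k)*d + 8)/4 = -(k*d² + 8)/4 = -(8 + k*d²)/4 = -2 - k*d²/4)
y = 30 (y = 10*3 = 30)
(y + H(-1, 3))*(-3 + ((3 - 5) + 5))² = (30 + (-2 - ¼*(-1)*3²))*(-3 + ((3 - 5) + 5))² = (30 + (-2 - ¼*(-1)*9))*(-3 + (-2 + 5))² = (30 + (-2 + 9/4))*(-3 + 3)² = (30 + ¼)*0² = (121/4)*0 = 0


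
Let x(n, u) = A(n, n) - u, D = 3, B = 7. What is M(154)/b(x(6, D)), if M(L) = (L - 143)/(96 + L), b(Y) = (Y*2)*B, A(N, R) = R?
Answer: 11/10500 ≈ 0.0010476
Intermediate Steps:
x(n, u) = n - u
b(Y) = 14*Y (b(Y) = (Y*2)*7 = (2*Y)*7 = 14*Y)
M(L) = (-143 + L)/(96 + L)
M(154)/b(x(6, D)) = ((-143 + 154)/(96 + 154))/((14*(6 - 1*3))) = (11/250)/((14*(6 - 3))) = ((1/250)*11)/((14*3)) = (11/250)/42 = (11/250)*(1/42) = 11/10500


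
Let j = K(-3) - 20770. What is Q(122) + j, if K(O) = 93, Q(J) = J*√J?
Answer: -20677 + 122*√122 ≈ -19329.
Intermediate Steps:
Q(J) = J^(3/2)
j = -20677 (j = 93 - 20770 = -20677)
Q(122) + j = 122^(3/2) - 20677 = 122*√122 - 20677 = -20677 + 122*√122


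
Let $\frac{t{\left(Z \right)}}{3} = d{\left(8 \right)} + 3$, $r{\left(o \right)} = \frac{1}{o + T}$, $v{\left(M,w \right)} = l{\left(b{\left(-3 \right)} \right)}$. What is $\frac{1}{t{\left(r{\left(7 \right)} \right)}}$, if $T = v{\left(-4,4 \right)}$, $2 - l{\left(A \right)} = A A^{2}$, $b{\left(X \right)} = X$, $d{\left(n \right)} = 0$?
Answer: $\frac{1}{9} \approx 0.11111$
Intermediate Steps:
$l{\left(A \right)} = 2 - A^{3}$ ($l{\left(A \right)} = 2 - A A^{2} = 2 - A^{3}$)
$v{\left(M,w \right)} = 29$ ($v{\left(M,w \right)} = 2 - \left(-3\right)^{3} = 2 - -27 = 2 + 27 = 29$)
$T = 29$
$r{\left(o \right)} = \frac{1}{29 + o}$ ($r{\left(o \right)} = \frac{1}{o + 29} = \frac{1}{29 + o}$)
$t{\left(Z \right)} = 9$ ($t{\left(Z \right)} = 3 \left(0 + 3\right) = 3 \cdot 3 = 9$)
$\frac{1}{t{\left(r{\left(7 \right)} \right)}} = \frac{1}{9}$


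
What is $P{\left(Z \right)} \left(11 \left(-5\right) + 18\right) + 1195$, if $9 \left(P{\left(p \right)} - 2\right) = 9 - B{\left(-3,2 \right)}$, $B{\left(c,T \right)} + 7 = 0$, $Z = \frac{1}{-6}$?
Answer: $\frac{9497}{9} \approx 1055.2$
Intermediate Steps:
$Z = - \frac{1}{6} \approx -0.16667$
$B{\left(c,T \right)} = -7$ ($B{\left(c,T \right)} = -7 + 0 = -7$)
$P{\left(p \right)} = \frac{34}{9}$ ($P{\left(p \right)} = 2 + \frac{9 - -7}{9} = 2 + \frac{9 + 7}{9} = 2 + \frac{1}{9} \cdot 16 = 2 + \frac{16}{9} = \frac{34}{9}$)
$P{\left(Z \right)} \left(11 \left(-5\right) + 18\right) + 1195 = \frac{34 \left(11 \left(-5\right) + 18\right)}{9} + 1195 = \frac{34 \left(-55 + 18\right)}{9} + 1195 = \frac{34}{9} \left(-37\right) + 1195 = - \frac{1258}{9} + 1195 = \frac{9497}{9}$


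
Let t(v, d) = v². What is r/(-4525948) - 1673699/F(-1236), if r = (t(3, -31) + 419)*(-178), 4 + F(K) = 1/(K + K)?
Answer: 4681396316886830/11189274943 ≈ 4.1838e+5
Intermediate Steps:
F(K) = -4 + 1/(2*K) (F(K) = -4 + 1/(K + K) = -4 + 1/(2*K))
r = -76184 (r = (3² + 419)*(-178) = (9 + 419)*(-178) = 428*(-178) = -76184)
r/(-4525948) - 1673699/F(-1236) = -76184/(-4525948) - 1673699/(-4 + (½)/(-1236)) = -76184*(-1/4525948) - 1673699/(-4 + (½)*(-1/1236)) = 19046/1131487 - 1673699/(-4 - 1/2472) = 19046/1131487 - 1673699/(-9889/2472) = 19046/1131487 - 1673699*(-2472/9889) = 19046/1131487 + 4137383928/9889 = 4681396316886830/11189274943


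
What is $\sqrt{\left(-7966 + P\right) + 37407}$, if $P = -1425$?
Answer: $4 \sqrt{1751} \approx 167.38$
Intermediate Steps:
$\sqrt{\left(-7966 + P\right) + 37407} = \sqrt{\left(-7966 - 1425\right) + 37407} = \sqrt{-9391 + 37407} = \sqrt{28016} = 4 \sqrt{1751}$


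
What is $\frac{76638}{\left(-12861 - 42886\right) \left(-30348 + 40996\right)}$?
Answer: $- \frac{38319}{296797028} \approx -0.00012911$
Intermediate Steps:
$\frac{76638}{\left(-12861 - 42886\right) \left(-30348 + 40996\right)} = \frac{76638}{\left(-55747\right) 10648} = \frac{76638}{-593594056} = 76638 \left(- \frac{1}{593594056}\right) = - \frac{38319}{296797028}$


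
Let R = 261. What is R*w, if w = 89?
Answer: 23229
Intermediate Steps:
R*w = 261*89 = 23229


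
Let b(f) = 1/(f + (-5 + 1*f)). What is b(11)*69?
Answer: 69/17 ≈ 4.0588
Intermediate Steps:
b(f) = 1/(-5 + 2*f) (b(f) = 1/(f + (-5 + f)) = 1/(-5 + 2*f))
b(11)*69 = 69/(-5 + 2*11) = 69/(-5 + 22) = 69/17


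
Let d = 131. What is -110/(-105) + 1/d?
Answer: 2903/2751 ≈ 1.0553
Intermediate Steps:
-110/(-105) + 1/d = -110/(-105) + 1/131 = -1/105*(-110) + 1/131 = 22/21 + 1/131 = 2903/2751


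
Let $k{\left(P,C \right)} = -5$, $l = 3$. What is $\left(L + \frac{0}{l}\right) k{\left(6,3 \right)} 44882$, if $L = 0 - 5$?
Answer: $1122050$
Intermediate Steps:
$L = -5$ ($L = 0 - 5 = -5$)
$\left(L + \frac{0}{l}\right) k{\left(6,3 \right)} 44882 = \left(-5 + \frac{0}{3}\right) \left(-5\right) 44882 = \left(-5 + 0 \cdot \frac{1}{3}\right) \left(-5\right) 44882 = \left(-5 + 0\right) \left(-5\right) 44882 = \left(-5\right) \left(-5\right) 44882 = 25 \cdot 44882 = 1122050$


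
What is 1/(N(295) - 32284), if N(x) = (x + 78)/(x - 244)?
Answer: -51/1646111 ≈ -3.0982e-5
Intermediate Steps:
N(x) = (78 + x)/(-244 + x)
1/(N(295) - 32284) = 1/((78 + 295)/(-244 + 295) - 32284) = 1/(373/51 - 32284) = 1/(-1646111/51) = -51/1646111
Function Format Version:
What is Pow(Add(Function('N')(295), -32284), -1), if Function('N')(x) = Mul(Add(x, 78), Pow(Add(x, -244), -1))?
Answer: Rational(-51, 1646111) ≈ -3.0982e-5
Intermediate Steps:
Function('N')(x) = Mul(Pow(Add(-244, x), -1), Add(78, x)) (Function('N')(x) = Mul(Add(78, x), Pow(Add(-244, x), -1)) = Mul(Pow(Add(-244, x), -1), Add(78, x)))
Pow(Add(Function('N')(295), -32284), -1) = Pow(Add(Mul(Pow(Add(-244, 295), -1), Add(78, 295)), -32284), -1) = Pow(Add(Mul(Pow(51, -1), 373), -32284), -1) = Pow(Add(Mul(Rational(1, 51), 373), -32284), -1) = Pow(Add(Rational(373, 51), -32284), -1) = Pow(Rational(-1646111, 51), -1) = Rational(-51, 1646111)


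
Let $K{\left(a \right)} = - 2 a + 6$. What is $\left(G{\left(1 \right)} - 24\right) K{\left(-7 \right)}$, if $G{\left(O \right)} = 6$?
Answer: $-360$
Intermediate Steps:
$K{\left(a \right)} = 6 - 2 a$
$\left(G{\left(1 \right)} - 24\right) K{\left(-7 \right)} = \left(6 - 24\right) \left(6 - -14\right) = - 18 \left(6 + 14\right) = \left(-18\right) 20 = -360$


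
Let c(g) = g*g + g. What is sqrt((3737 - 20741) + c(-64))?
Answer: 2*I*sqrt(3243) ≈ 113.89*I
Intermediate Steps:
c(g) = g + g**2 (c(g) = g**2 + g = g + g**2)
sqrt((3737 - 20741) + c(-64)) = sqrt((3737 - 20741) - 64*(1 - 64)) = sqrt(-17004 - 64*(-63)) = sqrt(-17004 + 4032) = sqrt(-12972) = 2*I*sqrt(3243)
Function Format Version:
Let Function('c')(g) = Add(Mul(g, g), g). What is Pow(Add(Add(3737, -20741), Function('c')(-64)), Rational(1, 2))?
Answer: Mul(2, I, Pow(3243, Rational(1, 2))) ≈ Mul(113.89, I)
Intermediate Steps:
Function('c')(g) = Add(g, Pow(g, 2)) (Function('c')(g) = Add(Pow(g, 2), g) = Add(g, Pow(g, 2)))
Pow(Add(Add(3737, -20741), Function('c')(-64)), Rational(1, 2)) = Pow(Add(Add(3737, -20741), Mul(-64, Add(1, -64))), Rational(1, 2)) = Pow(Add(-17004, Mul(-64, -63)), Rational(1, 2)) = Pow(Add(-17004, 4032), Rational(1, 2)) = Pow(-12972, Rational(1, 2)) = Mul(2, I, Pow(3243, Rational(1, 2)))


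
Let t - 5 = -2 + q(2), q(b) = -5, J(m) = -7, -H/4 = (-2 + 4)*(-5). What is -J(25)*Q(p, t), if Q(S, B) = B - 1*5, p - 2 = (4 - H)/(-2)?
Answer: -49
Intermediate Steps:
H = 40 (H = -4*(-2 + 4)*(-5) = -8*(-5) = -4*(-10) = 40)
p = 20 (p = 2 + (4 - 1*40)/(-2) = 2 + (4 - 40)*(-1/2) = 2 - 36*(-1/2) = 2 + 18 = 20)
t = -2 (t = 5 + (-2 - 5) = 5 - 7 = -2)
Q(S, B) = -5 + B (Q(S, B) = B - 5 = -5 + B)
-J(25)*Q(p, t) = -(-7)*(-5 - 2) = -(-7)*(-7) = -1*49 = -49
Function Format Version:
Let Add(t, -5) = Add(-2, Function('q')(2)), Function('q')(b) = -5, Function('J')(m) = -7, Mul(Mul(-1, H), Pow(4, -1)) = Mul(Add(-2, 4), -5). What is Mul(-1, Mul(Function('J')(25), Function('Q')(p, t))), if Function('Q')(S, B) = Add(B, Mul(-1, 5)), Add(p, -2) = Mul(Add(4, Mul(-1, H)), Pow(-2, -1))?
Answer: -49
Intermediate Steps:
H = 40 (H = Mul(-4, Mul(Add(-2, 4), -5)) = Mul(-4, Mul(2, -5)) = Mul(-4, -10) = 40)
p = 20 (p = Add(2, Mul(Add(4, Mul(-1, 40)), Pow(-2, -1))) = Add(2, Mul(Add(4, -40), Rational(-1, 2))) = Add(2, Mul(-36, Rational(-1, 2))) = Add(2, 18) = 20)
t = -2 (t = Add(5, Add(-2, -5)) = Add(5, -7) = -2)
Function('Q')(S, B) = Add(-5, B) (Function('Q')(S, B) = Add(B, -5) = Add(-5, B))
Mul(-1, Mul(Function('J')(25), Function('Q')(p, t))) = Mul(-1, Mul(-7, Add(-5, -2))) = Mul(-1, Mul(-7, -7)) = Mul(-1, 49) = -49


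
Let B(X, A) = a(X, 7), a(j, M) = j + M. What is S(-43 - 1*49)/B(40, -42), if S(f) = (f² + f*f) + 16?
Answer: 16944/47 ≈ 360.51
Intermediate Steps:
S(f) = 16 + 2*f² (S(f) = (f² + f²) + 16 = 2*f² + 16 = 16 + 2*f²)
a(j, M) = M + j
B(X, A) = 7 + X
S(-43 - 1*49)/B(40, -42) = (16 + 2*(-43 - 1*49)²)/(7 + 40) = (16 + 2*(-43 - 49)²)/47 = (16 + 2*(-92)²)*(1/47) = (16 + 2*8464)*(1/47) = (16 + 16928)*(1/47) = 16944*(1/47) = 16944/47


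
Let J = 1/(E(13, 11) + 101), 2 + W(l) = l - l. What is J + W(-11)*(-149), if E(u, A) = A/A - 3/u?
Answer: 394267/1323 ≈ 298.01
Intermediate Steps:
E(u, A) = 1 - 3/u
W(l) = -2 (W(l) = -2 + (l - l) = -2 + 0 = -2)
J = 13/1323 (J = 1/((-3 + 13)/13 + 101) = 1/((1/13)*10 + 101) = 1/(10/13 + 101) = 1/(1323/13) = 13/1323 ≈ 0.0098262)
J + W(-11)*(-149) = 13/1323 - 2*(-149) = 13/1323 + 298 = 394267/1323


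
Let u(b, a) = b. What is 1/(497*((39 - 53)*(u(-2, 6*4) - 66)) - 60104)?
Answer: 1/413040 ≈ 2.4211e-6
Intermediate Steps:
1/(497*((39 - 53)*(u(-2, 6*4) - 66)) - 60104) = 1/(497*((39 - 53)*(-2 - 66)) - 60104) = 1/(497*(-14*(-68)) - 60104) = 1/(497*952 - 60104) = 1/(473144 - 60104) = 1/413040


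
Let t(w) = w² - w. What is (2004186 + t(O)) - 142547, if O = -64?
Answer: 1865799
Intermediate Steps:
(2004186 + t(O)) - 142547 = (2004186 - 64*(-1 - 64)) - 142547 = (2004186 - 64*(-65)) - 142547 = (2004186 + 4160) - 142547 = 2008346 - 142547 = 1865799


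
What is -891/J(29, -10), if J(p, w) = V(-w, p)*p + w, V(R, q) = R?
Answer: -891/280 ≈ -3.1821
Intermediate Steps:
J(p, w) = w - p*w (J(p, w) = (-w)*p + w = -p*w + w = w - p*w)
-891/J(29, -10) = -891*(-1/(10*(1 - 1*29))) = -891*(-1/(10*(1 - 29))) = -891/((-10*(-28))) = -891/280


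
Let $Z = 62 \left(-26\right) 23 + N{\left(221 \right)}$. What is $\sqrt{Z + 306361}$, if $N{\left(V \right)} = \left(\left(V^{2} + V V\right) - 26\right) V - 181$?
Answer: $2 \sqrt{5462770} \approx 4674.5$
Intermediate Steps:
$N{\left(V \right)} = -181 + V \left(-26 + 2 V^{2}\right)$ ($N{\left(V \right)} = \left(\left(V^{2} + V^{2}\right) - 26\right) V - 181 = \left(2 V^{2} - 26\right) V - 181 = \left(-26 + 2 V^{2}\right) V - 181 = V \left(-26 + 2 V^{2}\right) - 181 = -181 + V \left(-26 + 2 V^{2}\right)$)
$Z = 21544719$ ($Z = 62 \left(-26\right) 23 - \left(5927 - 21587722\right) = \left(-1612\right) 23 - -21581795 = -37076 - -21581795 = -37076 + 21581795 = 21544719$)
$\sqrt{Z + 306361} = \sqrt{21544719 + 306361} = \sqrt{21851080} = 2 \sqrt{5462770}$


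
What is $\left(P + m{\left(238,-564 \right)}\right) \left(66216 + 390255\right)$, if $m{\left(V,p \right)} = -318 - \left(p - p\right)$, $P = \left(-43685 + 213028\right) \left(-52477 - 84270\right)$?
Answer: $-10570566294274869$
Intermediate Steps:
$P = -23157147221$ ($P = 169343 \left(-136747\right) = -23157147221$)
$m{\left(V,p \right)} = -318$ ($m{\left(V,p \right)} = -318 - 0 = -318 + 0 = -318$)
$\left(P + m{\left(238,-564 \right)}\right) \left(66216 + 390255\right) = \left(-23157147221 - 318\right) \left(66216 + 390255\right) = \left(-23157147539\right) 456471 = -10570566294274869$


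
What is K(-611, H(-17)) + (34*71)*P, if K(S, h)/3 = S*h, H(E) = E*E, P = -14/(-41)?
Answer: -21685421/41 ≈ -5.2891e+5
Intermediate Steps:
P = 14/41 (P = -14*(-1/41) = 14/41 ≈ 0.34146)
H(E) = E²
K(S, h) = 3*S*h (K(S, h) = 3*(S*h) = 3*S*h)
K(-611, H(-17)) + (34*71)*P = 3*(-611)*(-17)² + (34*71)*(14/41) = 3*(-611)*289 + 2414*(14/41) = -529737 + 33796/41 = -21685421/41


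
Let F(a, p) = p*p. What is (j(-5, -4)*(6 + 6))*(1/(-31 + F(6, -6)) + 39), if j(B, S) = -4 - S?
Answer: 0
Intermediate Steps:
F(a, p) = p²
(j(-5, -4)*(6 + 6))*(1/(-31 + F(6, -6)) + 39) = ((-4 - 1*(-4))*(6 + 6))*(1/(-31 + (-6)²) + 39) = ((-4 + 4)*12)*(1/(-31 + 36) + 39) = (0*12)*(1/5 + 39) = 0*(⅕ + 39) = 0*(196/5) = 0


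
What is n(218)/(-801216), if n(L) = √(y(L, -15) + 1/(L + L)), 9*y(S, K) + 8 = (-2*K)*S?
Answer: -√310427749/523995264 ≈ -3.3624e-5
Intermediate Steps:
y(S, K) = -8/9 - 2*K*S/9 (y(S, K) = -8/9 + ((-2*K)*S)/9 = -8/9 + (-2*K*S)/9 = -8/9 - 2*K*S/9)
n(L) = √(-8/9 + 1/(2*L) + 10*L/3) (n(L) = √((-8/9 - 2/9*(-15)*L) + 1/(L + L)) = √((-8/9 + 10*L/3) + 1/(2*L)) = √(-8/9 + 1/(2*L) + 10*L/3))
n(218)/(-801216) = (√(-32 + 18/218 + 120*218)/6)/(-801216) = (√(-32 + 18*(1/218) + 26160)/6)*(-1/801216) = (√(-32 + 9/109 + 26160)/6)*(-1/801216) = (√(2847961/109)/6)*(-1/801216) = ((√310427749/109)/6)*(-1/801216) = (√310427749/654)*(-1/801216) = -√310427749/523995264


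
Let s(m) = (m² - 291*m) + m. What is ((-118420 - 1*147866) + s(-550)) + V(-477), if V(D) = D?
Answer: 195237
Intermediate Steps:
s(m) = m² - 290*m
((-118420 - 1*147866) + s(-550)) + V(-477) = ((-118420 - 1*147866) - 550*(-290 - 550)) - 477 = ((-118420 - 147866) - 550*(-840)) - 477 = (-266286 + 462000) - 477 = 195714 - 477 = 195237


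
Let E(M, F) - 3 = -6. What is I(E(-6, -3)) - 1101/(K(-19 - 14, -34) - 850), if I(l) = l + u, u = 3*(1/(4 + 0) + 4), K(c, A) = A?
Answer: 2430/221 ≈ 10.995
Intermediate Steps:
E(M, F) = -3 (E(M, F) = 3 - 6 = -3)
u = 51/4 (u = 3*(1/4 + 4) = 3*(17/4) = 51/4 ≈ 12.750)
I(l) = 51/4 + l (I(l) = l + 51/4 = 51/4 + l)
I(E(-6, -3)) - 1101/(K(-19 - 14, -34) - 850) = (51/4 - 3) - 1101/(-34 - 850) = 39/4 - 1101/(-884) = 39/4 - 1/884*(-1101) = 39/4 + 1101/884 = 2430/221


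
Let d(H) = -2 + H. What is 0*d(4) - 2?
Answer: -2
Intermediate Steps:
0*d(4) - 2 = 0*(-2 + 4) - 2 = 0*2 - 2 = 0 - 2 = -2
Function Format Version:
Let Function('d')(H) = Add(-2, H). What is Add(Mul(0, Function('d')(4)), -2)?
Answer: -2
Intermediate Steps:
Add(Mul(0, Function('d')(4)), -2) = Add(Mul(0, Add(-2, 4)), -2) = Add(Mul(0, 2), -2) = Add(0, -2) = -2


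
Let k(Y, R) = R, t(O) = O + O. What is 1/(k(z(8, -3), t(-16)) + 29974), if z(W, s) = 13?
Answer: 1/29942 ≈ 3.3398e-5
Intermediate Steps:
t(O) = 2*O
1/(k(z(8, -3), t(-16)) + 29974) = 1/(2*(-16) + 29974) = 1/(-32 + 29974) = 1/29942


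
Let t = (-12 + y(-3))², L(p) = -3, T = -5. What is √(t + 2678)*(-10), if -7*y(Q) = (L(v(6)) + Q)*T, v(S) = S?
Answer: -10*√144218/7 ≈ -542.51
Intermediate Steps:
y(Q) = -15/7 + 5*Q/7 (y(Q) = -(-3 + Q)*(-5)/7 = -(15 - 5*Q)/7 = -15/7 + 5*Q/7)
t = 12996/49 (t = (-12 + (-15/7 + (5/7)*(-3)))² = (-12 + (-15/7 - 15/7))² = (-12 - 30/7)² = (-114/7)² = 12996/49 ≈ 265.22)
√(t + 2678)*(-10) = √(12996/49 + 2678)*(-10) = √(144218/49)*(-10) = (√144218/7)*(-10) = -10*√144218/7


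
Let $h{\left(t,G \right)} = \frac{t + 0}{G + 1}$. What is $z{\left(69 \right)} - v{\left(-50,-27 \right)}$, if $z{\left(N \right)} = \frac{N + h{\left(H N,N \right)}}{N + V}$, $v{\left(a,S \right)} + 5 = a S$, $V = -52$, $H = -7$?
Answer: $- \frac{228029}{170} \approx -1341.3$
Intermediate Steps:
$h{\left(t,G \right)} = \frac{t}{1 + G}$
$v{\left(a,S \right)} = -5 + S a$ ($v{\left(a,S \right)} = -5 + a S = -5 + S a$)
$z{\left(N \right)} = \frac{N - \frac{7 N}{1 + N}}{-52 + N}$ ($z{\left(N \right)} = \frac{N + \frac{\left(-7\right) N}{1 + N}}{N - 52} = \frac{N - \frac{7 N}{1 + N}}{-52 + N}$)
$z{\left(69 \right)} - v{\left(-50,-27 \right)} = \frac{69 \left(-6 + 69\right)}{\left(1 + 69\right) \left(-52 + 69\right)} - \left(-5 - -1350\right) = 69 \cdot \frac{1}{70} \cdot \frac{1}{17} \cdot 63 - \left(-5 + 1350\right) = 69 \cdot \frac{1}{70} \cdot \frac{1}{17} \cdot 63 - 1345 = \frac{621}{170} - 1345 = - \frac{228029}{170}$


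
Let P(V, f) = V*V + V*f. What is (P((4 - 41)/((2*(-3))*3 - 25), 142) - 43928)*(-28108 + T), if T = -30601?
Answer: 4755169564929/1849 ≈ 2.5718e+9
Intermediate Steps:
P(V, f) = V**2 + V*f
(P((4 - 41)/((2*(-3))*3 - 25), 142) - 43928)*(-28108 + T) = (((4 - 41)/((2*(-3))*3 - 25))*((4 - 41)/((2*(-3))*3 - 25) + 142) - 43928)*(-28108 - 30601) = ((-37/(-6*3 - 25))*(-37/(-6*3 - 25) + 142) - 43928)*(-58709) = ((-37/(-18 - 25))*(-37/(-18 - 25) + 142) - 43928)*(-58709) = ((-37/(-43))*(-37/(-43) + 142) - 43928)*(-58709) = ((-37*(-1/43))*(-37*(-1/43) + 142) - 43928)*(-58709) = (37*(37/43 + 142)/43 - 43928)*(-58709) = ((37/43)*(6143/43) - 43928)*(-58709) = (227291/1849 - 43928)*(-58709) = -80995581/1849*(-58709) = 4755169564929/1849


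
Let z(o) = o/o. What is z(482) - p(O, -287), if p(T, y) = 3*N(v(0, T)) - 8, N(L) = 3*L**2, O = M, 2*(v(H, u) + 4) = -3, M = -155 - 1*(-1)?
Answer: -1053/4 ≈ -263.25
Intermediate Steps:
M = -154 (M = -155 + 1 = -154)
v(H, u) = -11/2 (v(H, u) = -4 + (1/2)*(-3) = -4 - 3/2 = -11/2)
O = -154
z(o) = 1
p(T, y) = 1057/4 (p(T, y) = 3*(3*(-11/2)**2) - 8 = 3*(3*(121/4)) - 8 = 3*(363/4) - 8 = 1089/4 - 8 = 1057/4)
z(482) - p(O, -287) = 1 - 1*1057/4 = 1 - 1057/4 = -1053/4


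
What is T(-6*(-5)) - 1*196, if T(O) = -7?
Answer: -203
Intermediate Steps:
T(-6*(-5)) - 1*196 = -7 - 1*196 = -7 - 196 = -203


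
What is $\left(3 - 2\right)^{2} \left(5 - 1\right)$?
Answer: $4$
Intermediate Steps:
$\left(3 - 2\right)^{2} \left(5 - 1\right) = 1^{2} \cdot 4 = 1 \cdot 4 = 4$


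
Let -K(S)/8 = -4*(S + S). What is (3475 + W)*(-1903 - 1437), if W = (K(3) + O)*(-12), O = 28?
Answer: -2788900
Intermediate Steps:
K(S) = 64*S (K(S) = -(-32)*(S + S) = -(-32)*2*S = -(-64)*S = 64*S)
W = -2640 (W = (64*3 + 28)*(-12) = (192 + 28)*(-12) = 220*(-12) = -2640)
(3475 + W)*(-1903 - 1437) = (3475 - 2640)*(-1903 - 1437) = 835*(-3340) = -2788900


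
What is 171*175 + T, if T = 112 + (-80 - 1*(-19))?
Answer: 29976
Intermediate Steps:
T = 51 (T = 112 + (-80 + 19) = 112 - 61 = 51)
171*175 + T = 171*175 + 51 = 29925 + 51 = 29976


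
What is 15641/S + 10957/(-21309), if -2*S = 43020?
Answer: -189659713/152785530 ≈ -1.2413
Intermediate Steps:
S = -21510 (S = -1/2*43020 = -21510)
15641/S + 10957/(-21309) = 15641/(-21510) + 10957/(-21309) = 15641*(-1/21510) + 10957*(-1/21309) = -15641/21510 - 10957/21309 = -189659713/152785530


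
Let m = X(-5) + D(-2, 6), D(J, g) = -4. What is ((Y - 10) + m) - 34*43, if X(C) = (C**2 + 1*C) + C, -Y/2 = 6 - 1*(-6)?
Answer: -1485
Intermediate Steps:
Y = -24 (Y = -2*(6 - 1*(-6)) = -2*(6 + 6) = -2*12 = -24)
X(C) = C**2 + 2*C (X(C) = (C**2 + C) + C = (C + C**2) + C = C**2 + 2*C)
m = 11 (m = -5*(2 - 5) - 4 = -5*(-3) - 4 = 15 - 4 = 11)
((Y - 10) + m) - 34*43 = ((-24 - 10) + 11) - 34*43 = (-34 + 11) - 1462 = -23 - 1462 = -1485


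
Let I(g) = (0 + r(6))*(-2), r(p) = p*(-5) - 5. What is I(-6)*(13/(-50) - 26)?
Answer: -9191/5 ≈ -1838.2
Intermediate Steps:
r(p) = -5 - 5*p (r(p) = -5*p - 5 = -5 - 5*p)
I(g) = 70 (I(g) = (0 + (-5 - 5*6))*(-2) = (0 + (-5 - 30))*(-2) = (0 - 35)*(-2) = -35*(-2) = 70)
I(-6)*(13/(-50) - 26) = 70*(13/(-50) - 26) = 70*(13*(-1/50) - 26) = 70*(-13/50 - 26) = 70*(-1313/50) = -9191/5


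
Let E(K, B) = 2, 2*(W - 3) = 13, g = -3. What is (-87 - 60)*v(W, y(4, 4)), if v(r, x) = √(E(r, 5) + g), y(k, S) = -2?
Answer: -147*I ≈ -147.0*I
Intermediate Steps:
W = 19/2 (W = 3 + (½)*13 = 3 + 13/2 = 19/2 ≈ 9.5000)
v(r, x) = I (v(r, x) = √(2 - 3) = √(-1) = I)
(-87 - 60)*v(W, y(4, 4)) = (-87 - 60)*I = -147*I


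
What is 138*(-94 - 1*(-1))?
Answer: -12834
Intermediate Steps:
138*(-94 - 1*(-1)) = 138*(-94 + 1) = 138*(-93) = -12834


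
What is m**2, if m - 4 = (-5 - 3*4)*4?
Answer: 4096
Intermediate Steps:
m = -64 (m = 4 + (-5 - 3*4)*4 = 4 + (-5 - 12)*4 = 4 - 17*4 = 4 - 68 = -64)
m**2 = (-64)**2 = 4096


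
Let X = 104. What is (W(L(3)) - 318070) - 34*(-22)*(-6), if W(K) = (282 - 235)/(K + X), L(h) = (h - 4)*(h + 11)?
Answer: -29030173/90 ≈ -3.2256e+5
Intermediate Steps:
L(h) = (-4 + h)*(11 + h)
W(K) = 47/(104 + K) (W(K) = (282 - 235)/(K + 104) = 47/(104 + K))
(W(L(3)) - 318070) - 34*(-22)*(-6) = (47/(104 + (-44 + 3**2 + 7*3)) - 318070) - 34*(-22)*(-6) = (47/(104 + (-44 + 9 + 21)) - 318070) + 748*(-6) = (47/(104 - 14) - 318070) - 4488 = (47/90 - 318070) - 4488 = -28626253/90 - 4488 = -29030173/90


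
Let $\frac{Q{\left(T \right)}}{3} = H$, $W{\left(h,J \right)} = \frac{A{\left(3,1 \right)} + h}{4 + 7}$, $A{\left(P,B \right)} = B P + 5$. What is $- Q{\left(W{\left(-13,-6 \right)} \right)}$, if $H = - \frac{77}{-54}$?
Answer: $- \frac{77}{18} \approx -4.2778$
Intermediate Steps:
$A{\left(P,B \right)} = 5 + B P$
$W{\left(h,J \right)} = \frac{8}{11} + \frac{h}{11}$ ($W{\left(h,J \right)} = \frac{\left(5 + 1 \cdot 3\right) + h}{4 + 7} = \frac{\left(5 + 3\right) + h}{11} = \left(8 + h\right) \frac{1}{11} = \frac{8}{11} + \frac{h}{11}$)
$H = \frac{77}{54}$ ($H = \left(-77\right) \left(- \frac{1}{54}\right) = \frac{77}{54} \approx 1.4259$)
$Q{\left(T \right)} = \frac{77}{18}$ ($Q{\left(T \right)} = 3 \cdot \frac{77}{54} = \frac{77}{18}$)
$- Q{\left(W{\left(-13,-6 \right)} \right)} = \left(-1\right) \frac{77}{18} = - \frac{77}{18}$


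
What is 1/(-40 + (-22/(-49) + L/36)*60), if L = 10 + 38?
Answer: 49/3280 ≈ 0.014939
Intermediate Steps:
L = 48
1/(-40 + (-22/(-49) + L/36)*60) = 1/(-40 + (-22/(-49) + 48/36)*60) = 1/(-40 + (-22*(-1/49) + 48*(1/36))*60) = 1/(-40 + (22/49 + 4/3)*60) = 1/(-40 + (262/147)*60) = 1/(-40 + 5240/49) = 1/(3280/49) = 49/3280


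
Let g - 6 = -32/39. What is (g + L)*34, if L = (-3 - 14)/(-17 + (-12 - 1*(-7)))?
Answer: 86819/429 ≈ 202.38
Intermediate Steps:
L = 17/22 (L = -17/(-17 + (-12 + 7)) = -17/(-17 - 5) = -17/(-22) = -17*(-1/22) = 17/22 ≈ 0.77273)
g = 202/39 (g = 6 - 32/39 = 202/39 ≈ 5.1795)
(g + L)*34 = (202/39 + 17/22)*34 = (5107/858)*34 = 86819/429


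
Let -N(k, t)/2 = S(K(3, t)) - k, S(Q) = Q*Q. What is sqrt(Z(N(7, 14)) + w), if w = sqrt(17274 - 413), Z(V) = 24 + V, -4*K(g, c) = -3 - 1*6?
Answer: sqrt(446 + 16*sqrt(16861))/4 ≈ 12.559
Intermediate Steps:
K(g, c) = 9/4 (K(g, c) = -(-3 - 1*6)/4 = -(-3 - 6)/4 = -1/4*(-9) = 9/4)
S(Q) = Q**2
N(k, t) = -81/8 + 2*k (N(k, t) = -2*((9/4)**2 - k) = -2*(81/16 - k) = -81/8 + 2*k)
w = sqrt(16861) ≈ 129.85
sqrt(Z(N(7, 14)) + w) = sqrt((24 + (-81/8 + 2*7)) + sqrt(16861)) = sqrt((24 + (-81/8 + 14)) + sqrt(16861)) = sqrt((24 + 31/8) + sqrt(16861)) = sqrt(223/8 + sqrt(16861))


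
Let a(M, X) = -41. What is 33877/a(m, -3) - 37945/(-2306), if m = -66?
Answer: -76564617/94546 ≈ -809.81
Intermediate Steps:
33877/a(m, -3) - 37945/(-2306) = 33877/(-41) - 37945/(-2306) = 33877*(-1/41) - 37945*(-1/2306) = -33877/41 + 37945/2306 = -76564617/94546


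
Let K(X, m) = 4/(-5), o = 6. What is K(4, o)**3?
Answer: -64/125 ≈ -0.51200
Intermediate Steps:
K(X, m) = -4/5 (K(X, m) = 4*(-1/5) = -4/5)
K(4, o)**3 = (-4/5)**3 = -64/125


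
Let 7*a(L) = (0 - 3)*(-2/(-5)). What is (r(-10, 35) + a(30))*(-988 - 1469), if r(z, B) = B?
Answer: -427869/5 ≈ -85574.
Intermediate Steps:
a(L) = -6/35 (a(L) = ((0 - 3)*(-2/(-5)))/7 = (-(-6)*(-1)/5)/7 = (-3*⅖)/7 = (⅐)*(-6/5) = -6/35)
(r(-10, 35) + a(30))*(-988 - 1469) = (35 - 6/35)*(-988 - 1469) = (1219/35)*(-2457) = -427869/5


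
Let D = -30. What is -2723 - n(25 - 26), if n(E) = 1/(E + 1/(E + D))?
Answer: -87105/32 ≈ -2722.0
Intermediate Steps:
n(E) = 1/(E + 1/(-30 + E)) (n(E) = 1/(E + 1/(E - 30)) = 1/(E + 1/(-30 + E)))
-2723 - n(25 - 26) = -2723 - (-30 + (25 - 26))/(1 + (25 - 26)**2 - 30*(25 - 26)) = -2723 - (-30 - 1)/(1 + (-1)**2 - 30*(-1)) = -2723 - (-31)/(1 + 1 + 30) = -2723 - (-31)/32 = -2723 - 1*(-31/32) = -2723 + 31/32 = -87105/32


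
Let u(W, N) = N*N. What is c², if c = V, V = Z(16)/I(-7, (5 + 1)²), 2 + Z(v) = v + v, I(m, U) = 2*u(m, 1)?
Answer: 225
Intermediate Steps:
u(W, N) = N²
I(m, U) = 2 (I(m, U) = 2*1² = 2*1 = 2)
Z(v) = -2 + 2*v (Z(v) = -2 + (v + v) = -2 + 2*v)
V = 15 (V = (-2 + 2*16)/2 = (-2 + 32)*(½) = 30*(½) = 15)
c = 15
c² = 15² = 225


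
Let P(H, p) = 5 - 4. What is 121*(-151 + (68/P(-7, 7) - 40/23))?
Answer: -235829/23 ≈ -10253.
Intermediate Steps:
P(H, p) = 1
121*(-151 + (68/P(-7, 7) - 40/23)) = 121*(-151 + (68/1 - 40/23)) = 121*(-151 + (68*1 - 40*1/23)) = 121*(-151 + (68 - 40/23)) = 121*(-151 + 1524/23) = 121*(-1949/23) = -235829/23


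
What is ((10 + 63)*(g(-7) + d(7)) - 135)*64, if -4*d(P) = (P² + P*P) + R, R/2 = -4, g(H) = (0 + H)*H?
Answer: 115168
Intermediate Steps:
g(H) = H² (g(H) = H*H = H²)
R = -8 (R = 2*(-4) = -8)
d(P) = 2 - P²/2 (d(P) = -((P² + P*P) - 8)/4 = -((P² + P²) - 8)/4 = -(2*P² - 8)/4 = -(-8 + 2*P²)/4 = 2 - P²/2)
((10 + 63)*(g(-7) + d(7)) - 135)*64 = ((10 + 63)*((-7)² + (2 - ½*7²)) - 135)*64 = (73*(49 + (2 - ½*49)) - 135)*64 = (73*(49 + (2 - 49/2)) - 135)*64 = (73*(49 - 45/2) - 135)*64 = (73*(53/2) - 135)*64 = (3869/2 - 135)*64 = (3599/2)*64 = 115168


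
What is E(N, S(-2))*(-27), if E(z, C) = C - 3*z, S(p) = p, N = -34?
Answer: -2700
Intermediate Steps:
E(N, S(-2))*(-27) = (-2 - 3*(-34))*(-27) = (-2 + 102)*(-27) = 100*(-27) = -2700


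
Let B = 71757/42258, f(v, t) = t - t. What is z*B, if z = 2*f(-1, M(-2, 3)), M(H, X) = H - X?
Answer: 0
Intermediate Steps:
f(v, t) = 0
z = 0 (z = 2*0 = 0)
B = 23919/14086 (B = 71757*(1/42258) = 23919/14086 ≈ 1.6981)
z*B = 0*(23919/14086) = 0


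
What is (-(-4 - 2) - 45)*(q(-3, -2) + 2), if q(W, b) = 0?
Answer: -78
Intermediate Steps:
(-(-4 - 2) - 45)*(q(-3, -2) + 2) = (-(-4 - 2) - 45)*(0 + 2) = (-1*(-6) - 45)*2 = (6 - 45)*2 = -39*2 = -78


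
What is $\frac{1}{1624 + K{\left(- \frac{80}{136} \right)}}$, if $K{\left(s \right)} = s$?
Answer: $\frac{17}{27598} \approx 0.00061599$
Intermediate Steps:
$\frac{1}{1624 + K{\left(- \frac{80}{136} \right)}} = \frac{1}{1624 - \frac{80}{136}} = \frac{1}{1624 - \frac{10}{17}} = \frac{1}{\frac{27598}{17}} = \frac{17}{27598}$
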